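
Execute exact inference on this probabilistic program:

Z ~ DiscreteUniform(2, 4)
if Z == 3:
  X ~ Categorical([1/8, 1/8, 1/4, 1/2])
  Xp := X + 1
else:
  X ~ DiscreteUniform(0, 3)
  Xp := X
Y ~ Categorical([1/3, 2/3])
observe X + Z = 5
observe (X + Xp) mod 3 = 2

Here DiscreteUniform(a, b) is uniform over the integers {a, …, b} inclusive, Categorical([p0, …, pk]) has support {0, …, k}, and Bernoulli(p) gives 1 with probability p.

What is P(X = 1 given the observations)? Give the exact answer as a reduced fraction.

P(X = 1 | obs) = 1/2

Enumerate traces; 4 have nonzero weight after conditioning:
  (Z=3, X=2, Y=0) weight 1/36
  (Z=3, X=2, Y=1) weight 1/18
  (Z=4, X=1, Y=0) weight 1/36
  (Z=4, X=1, Y=1) weight 1/18
Group by X:
  weight(X=1) = 1/12
  weight(X=2) = 1/12
Total weight = 1/12 + 1/12 = 1/6
P(X=1 | obs) = 1/12 / 1/6 = 1/2
P(X=2 | obs) = 1/12 / 1/6 = 1/2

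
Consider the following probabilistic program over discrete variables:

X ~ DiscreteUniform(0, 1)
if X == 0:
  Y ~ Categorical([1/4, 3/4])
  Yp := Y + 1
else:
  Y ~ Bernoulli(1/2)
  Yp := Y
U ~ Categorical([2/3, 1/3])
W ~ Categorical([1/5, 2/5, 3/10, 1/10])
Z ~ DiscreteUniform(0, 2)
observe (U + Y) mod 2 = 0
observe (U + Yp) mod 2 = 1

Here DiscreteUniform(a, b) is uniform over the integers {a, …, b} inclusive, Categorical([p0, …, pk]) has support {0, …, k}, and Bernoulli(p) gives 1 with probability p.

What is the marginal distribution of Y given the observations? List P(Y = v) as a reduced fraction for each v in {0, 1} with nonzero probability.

P(Y=0) = 2/5, P(Y=1) = 3/5

Enumerate traces; 24 have nonzero weight after conditioning:
  (X=0, Y=0, U=0, W=0, Z=0) weight 1/180
  (X=0, Y=0, U=0, W=0, Z=1) weight 1/180
  (X=0, Y=0, U=0, W=0, Z=2) weight 1/180
  (X=0, Y=0, U=0, W=1, Z=0) weight 1/90
  (X=0, Y=0, U=0, W=1, Z=1) weight 1/90
  (X=0, Y=0, U=0, W=1, Z=2) weight 1/90
  (X=0, Y=0, U=0, W=2, Z=0) weight 1/120
  (X=0, Y=0, U=0, W=2, Z=1) weight 1/120
  (X=0, Y=1, U=1, W=0, Z=0) weight 1/120
  … 15 more
Group by Y:
  weight(Y=0) = 1/12
  weight(Y=1) = 1/8
Total weight = 1/12 + 1/8 = 5/24
P(Y=0 | obs) = 1/12 / 5/24 = 2/5
P(Y=1 | obs) = 1/8 / 5/24 = 3/5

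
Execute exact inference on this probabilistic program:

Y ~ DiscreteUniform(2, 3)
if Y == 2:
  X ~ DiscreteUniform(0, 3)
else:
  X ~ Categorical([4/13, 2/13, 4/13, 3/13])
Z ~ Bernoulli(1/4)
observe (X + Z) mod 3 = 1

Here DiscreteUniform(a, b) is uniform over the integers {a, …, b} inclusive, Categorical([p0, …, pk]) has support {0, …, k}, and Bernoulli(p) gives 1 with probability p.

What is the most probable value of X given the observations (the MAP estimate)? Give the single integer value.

Enumerate traces; 6 have nonzero weight after conditioning:
  (Y=2, X=0, Z=1) weight 1/32
  (Y=2, X=1, Z=0) weight 3/32
  (Y=2, X=3, Z=1) weight 1/32
  (Y=3, X=0, Z=1) weight 1/26
  (Y=3, X=1, Z=0) weight 3/52
  (Y=3, X=3, Z=1) weight 3/104
Group by X:
  weight(X=0) = 29/416
  weight(X=1) = 63/416
  weight(X=3) = 25/416
Total weight = 29/416 + 63/416 + 25/416 = 9/32
P(X=0 | obs) = 29/416 / 9/32 = 29/117
P(X=1 | obs) = 63/416 / 9/32 = 7/13
P(X=3 | obs) = 25/416 / 9/32 = 25/117
argmax = 1

argmax_v P(X = v | obs) = 1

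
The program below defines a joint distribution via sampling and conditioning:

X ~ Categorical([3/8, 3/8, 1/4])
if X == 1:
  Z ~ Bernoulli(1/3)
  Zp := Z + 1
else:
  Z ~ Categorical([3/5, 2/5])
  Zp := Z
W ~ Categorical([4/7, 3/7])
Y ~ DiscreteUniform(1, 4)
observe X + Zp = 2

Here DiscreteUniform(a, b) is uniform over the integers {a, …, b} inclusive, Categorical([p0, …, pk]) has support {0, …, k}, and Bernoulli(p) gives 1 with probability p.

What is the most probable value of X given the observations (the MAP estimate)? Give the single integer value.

argmax_v P(X = v | obs) = 1

Enumerate traces; 16 have nonzero weight after conditioning:
  (X=1, Z=0, W=0, Y=1) weight 1/28
  (X=1, Z=0, W=0, Y=2) weight 1/28
  (X=1, Z=0, W=0, Y=3) weight 1/28
  (X=1, Z=0, W=0, Y=4) weight 1/28
  (X=1, Z=0, W=1, Y=1) weight 3/112
  (X=1, Z=0, W=1, Y=2) weight 3/112
  (X=1, Z=0, W=1, Y=3) weight 3/112
  (X=1, Z=0, W=1, Y=4) weight 3/112
  (X=2, Z=0, W=0, Y=1) weight 3/140
  … 7 more
Group by X:
  weight(X=1) = 1/4
  weight(X=2) = 3/20
Total weight = 1/4 + 3/20 = 2/5
P(X=1 | obs) = 1/4 / 2/5 = 5/8
P(X=2 | obs) = 3/20 / 2/5 = 3/8
argmax = 1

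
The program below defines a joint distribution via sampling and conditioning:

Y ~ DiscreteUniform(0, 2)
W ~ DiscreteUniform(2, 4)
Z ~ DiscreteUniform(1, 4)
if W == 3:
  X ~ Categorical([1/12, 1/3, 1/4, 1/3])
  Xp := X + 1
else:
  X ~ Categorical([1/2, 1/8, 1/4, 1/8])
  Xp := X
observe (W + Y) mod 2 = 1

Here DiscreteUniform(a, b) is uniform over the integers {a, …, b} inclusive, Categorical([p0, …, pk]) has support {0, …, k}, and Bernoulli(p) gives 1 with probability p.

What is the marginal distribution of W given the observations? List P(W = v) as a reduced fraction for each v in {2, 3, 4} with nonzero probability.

P(W=2) = 1/4, P(W=3) = 1/2, P(W=4) = 1/4

Enumerate traces; 64 have nonzero weight after conditioning:
  (Y=0, W=3, Z=1, X=0) weight 1/432
  (Y=0, W=3, Z=1, X=1) weight 1/108
  (Y=0, W=3, Z=1, X=2) weight 1/144
  (Y=0, W=3, Z=1, X=3) weight 1/108
  (Y=0, W=3, Z=2, X=0) weight 1/432
  (Y=0, W=3, Z=2, X=1) weight 1/108
  (Y=0, W=3, Z=2, X=2) weight 1/144
  (Y=0, W=3, Z=2, X=3) weight 1/108
  (Y=1, W=2, Z=1, X=0) weight 1/72
  (Y=1, W=4, Z=1, X=0) weight 1/72
  … 54 more
Group by W:
  weight(W=2) = 1/9
  weight(W=3) = 2/9
  weight(W=4) = 1/9
Total weight = 1/9 + 2/9 + 1/9 = 4/9
P(W=2 | obs) = 1/9 / 4/9 = 1/4
P(W=3 | obs) = 2/9 / 4/9 = 1/2
P(W=4 | obs) = 1/9 / 4/9 = 1/4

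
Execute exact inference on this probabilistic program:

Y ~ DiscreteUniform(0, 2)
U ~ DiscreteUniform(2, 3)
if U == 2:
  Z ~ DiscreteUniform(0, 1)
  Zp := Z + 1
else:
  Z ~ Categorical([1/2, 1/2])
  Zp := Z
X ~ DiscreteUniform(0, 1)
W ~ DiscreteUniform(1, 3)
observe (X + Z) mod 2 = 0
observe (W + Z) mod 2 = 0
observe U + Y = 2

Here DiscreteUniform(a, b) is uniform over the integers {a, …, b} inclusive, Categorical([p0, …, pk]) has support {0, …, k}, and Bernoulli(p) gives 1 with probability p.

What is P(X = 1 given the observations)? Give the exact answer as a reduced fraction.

Enumerate traces; 3 have nonzero weight after conditioning:
  (Y=0, U=2, Z=0, X=0, W=2) weight 1/72
  (Y=0, U=2, Z=1, X=1, W=1) weight 1/72
  (Y=0, U=2, Z=1, X=1, W=3) weight 1/72
Group by X:
  weight(X=0) = 1/72
  weight(X=1) = 1/36
Total weight = 1/72 + 1/36 = 1/24
P(X=0 | obs) = 1/72 / 1/24 = 1/3
P(X=1 | obs) = 1/36 / 1/24 = 2/3

P(X = 1 | obs) = 2/3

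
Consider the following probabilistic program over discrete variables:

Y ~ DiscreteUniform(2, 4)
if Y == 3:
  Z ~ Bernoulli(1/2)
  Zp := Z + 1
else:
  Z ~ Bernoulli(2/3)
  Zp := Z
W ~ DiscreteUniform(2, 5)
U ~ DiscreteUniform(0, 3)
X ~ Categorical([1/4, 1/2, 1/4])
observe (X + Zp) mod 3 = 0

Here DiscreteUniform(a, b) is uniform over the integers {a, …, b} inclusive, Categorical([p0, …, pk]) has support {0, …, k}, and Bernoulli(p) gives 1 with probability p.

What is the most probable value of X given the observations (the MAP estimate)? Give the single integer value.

argmax_v P(X = v | obs) = 2

Enumerate traces; 96 have nonzero weight after conditioning:
  (Y=2, Z=0, W=2, U=0, X=0) weight 1/576
  (Y=2, Z=0, W=2, U=1, X=0) weight 1/576
  (Y=2, Z=0, W=2, U=2, X=0) weight 1/576
  (Y=2, Z=0, W=2, U=3, X=0) weight 1/576
  (Y=2, Z=0, W=3, U=0, X=0) weight 1/576
  (Y=2, Z=0, W=3, U=1, X=0) weight 1/576
  (Y=2, Z=0, W=3, U=2, X=0) weight 1/576
  (Y=2, Z=0, W=3, U=3, X=0) weight 1/576
  (Y=2, Z=1, W=2, U=0, X=2) weight 1/288
  (Y=3, Z=1, W=2, U=0, X=1) weight 1/192
  … 86 more
Group by X:
  weight(X=0) = 1/18
  weight(X=1) = 1/12
  weight(X=2) = 11/72
Total weight = 1/18 + 1/12 + 11/72 = 7/24
P(X=0 | obs) = 1/18 / 7/24 = 4/21
P(X=1 | obs) = 1/12 / 7/24 = 2/7
P(X=2 | obs) = 11/72 / 7/24 = 11/21
argmax = 2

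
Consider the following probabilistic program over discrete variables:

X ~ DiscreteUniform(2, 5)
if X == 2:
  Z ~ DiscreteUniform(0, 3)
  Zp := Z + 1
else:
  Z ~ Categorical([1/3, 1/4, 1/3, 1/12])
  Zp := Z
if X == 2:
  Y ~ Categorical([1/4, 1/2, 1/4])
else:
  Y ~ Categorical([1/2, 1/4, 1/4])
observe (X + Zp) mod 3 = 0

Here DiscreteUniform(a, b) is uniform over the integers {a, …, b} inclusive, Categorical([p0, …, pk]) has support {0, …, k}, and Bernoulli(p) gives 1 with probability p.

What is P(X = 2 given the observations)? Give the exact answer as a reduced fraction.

P(X = 2 | obs) = 1/3

Enumerate traces; 18 have nonzero weight after conditioning:
  (X=2, Z=0, Y=0) weight 1/64
  (X=2, Z=0, Y=1) weight 1/32
  (X=2, Z=0, Y=2) weight 1/64
  (X=2, Z=3, Y=0) weight 1/64
  (X=2, Z=3, Y=1) weight 1/32
  (X=2, Z=3, Y=2) weight 1/64
  (X=3, Z=0, Y=0) weight 1/24
  (X=3, Z=0, Y=1) weight 1/48
  (X=4, Z=2, Y=0) weight 1/24
  (X=5, Z=1, Y=0) weight 1/32
  … 8 more
Group by X:
  weight(X=2) = 1/8
  weight(X=3) = 5/48
  weight(X=4) = 1/12
  weight(X=5) = 1/16
Total weight = 1/8 + 5/48 + 1/12 + 1/16 = 3/8
P(X=2 | obs) = 1/8 / 3/8 = 1/3
P(X=3 | obs) = 5/48 / 3/8 = 5/18
P(X=4 | obs) = 1/12 / 3/8 = 2/9
P(X=5 | obs) = 1/16 / 3/8 = 1/6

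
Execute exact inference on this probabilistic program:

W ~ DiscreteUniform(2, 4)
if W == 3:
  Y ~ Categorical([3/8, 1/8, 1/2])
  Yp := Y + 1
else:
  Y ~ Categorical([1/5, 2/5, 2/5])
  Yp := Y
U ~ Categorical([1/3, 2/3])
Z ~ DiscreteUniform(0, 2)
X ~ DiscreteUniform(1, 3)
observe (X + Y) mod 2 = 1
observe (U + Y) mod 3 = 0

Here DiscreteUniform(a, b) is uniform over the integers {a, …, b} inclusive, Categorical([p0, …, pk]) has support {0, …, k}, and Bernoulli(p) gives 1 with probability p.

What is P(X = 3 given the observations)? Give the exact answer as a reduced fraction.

Enumerate traces; 36 have nonzero weight after conditioning:
  (W=2, Y=0, U=0, Z=0, X=1) weight 1/405
  (W=2, Y=0, U=0, Z=0, X=3) weight 1/405
  (W=2, Y=0, U=0, Z=1, X=1) weight 1/405
  (W=2, Y=0, U=0, Z=1, X=3) weight 1/405
  (W=2, Y=0, U=0, Z=2, X=1) weight 1/405
  (W=2, Y=0, U=0, Z=2, X=3) weight 1/405
  (W=2, Y=2, U=1, Z=0, X=1) weight 4/405
  (W=2, Y=2, U=1, Z=0, X=3) weight 4/405
  … 28 more
Group by X:
  weight(X=1) = 1/8
  weight(X=3) = 1/8
Total weight = 1/8 + 1/8 = 1/4
P(X=1 | obs) = 1/8 / 1/4 = 1/2
P(X=3 | obs) = 1/8 / 1/4 = 1/2

P(X = 3 | obs) = 1/2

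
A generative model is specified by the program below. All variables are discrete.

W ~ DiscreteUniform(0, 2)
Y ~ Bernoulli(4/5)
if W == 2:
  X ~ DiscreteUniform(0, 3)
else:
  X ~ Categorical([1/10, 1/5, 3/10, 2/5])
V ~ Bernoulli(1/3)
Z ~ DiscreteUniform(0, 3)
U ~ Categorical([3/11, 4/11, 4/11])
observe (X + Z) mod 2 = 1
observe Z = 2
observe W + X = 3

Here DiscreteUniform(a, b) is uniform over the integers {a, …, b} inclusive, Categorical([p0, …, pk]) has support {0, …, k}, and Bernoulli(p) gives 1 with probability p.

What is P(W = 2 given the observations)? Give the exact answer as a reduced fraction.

Enumerate traces; 24 have nonzero weight after conditioning:
  (W=0, Y=0, X=3, V=0, Z=2, U=0) weight 1/825
  (W=0, Y=0, X=3, V=0, Z=2, U=1) weight 4/2475
  (W=0, Y=0, X=3, V=0, Z=2, U=2) weight 4/2475
  (W=0, Y=0, X=3, V=1, Z=2, U=0) weight 1/1650
  (W=0, Y=0, X=3, V=1, Z=2, U=1) weight 2/2475
  (W=0, Y=0, X=3, V=1, Z=2, U=2) weight 2/2475
  (W=0, Y=1, X=3, V=0, Z=2, U=0) weight 4/825
  (W=0, Y=1, X=3, V=0, Z=2, U=1) weight 16/2475
  (W=2, Y=0, X=1, V=0, Z=2, U=0) weight 1/1320
  … 15 more
Group by W:
  weight(W=0) = 1/30
  weight(W=2) = 1/48
Total weight = 1/30 + 1/48 = 13/240
P(W=0 | obs) = 1/30 / 13/240 = 8/13
P(W=2 | obs) = 1/48 / 13/240 = 5/13

P(W = 2 | obs) = 5/13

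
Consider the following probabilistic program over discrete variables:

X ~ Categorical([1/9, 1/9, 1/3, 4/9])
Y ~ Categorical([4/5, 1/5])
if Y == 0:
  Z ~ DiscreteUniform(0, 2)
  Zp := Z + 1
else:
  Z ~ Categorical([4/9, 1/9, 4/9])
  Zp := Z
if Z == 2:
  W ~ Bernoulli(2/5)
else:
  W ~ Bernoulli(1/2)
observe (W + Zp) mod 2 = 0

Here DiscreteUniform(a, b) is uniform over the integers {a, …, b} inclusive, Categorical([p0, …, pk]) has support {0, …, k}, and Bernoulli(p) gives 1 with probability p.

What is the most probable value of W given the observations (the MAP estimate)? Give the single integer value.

argmax_v P(W = v | obs) = 1

Enumerate traces; 24 have nonzero weight after conditioning:
  (X=0, Y=0, Z=0, W=1) weight 2/135
  (X=0, Y=0, Z=1, W=0) weight 2/135
  (X=0, Y=0, Z=2, W=1) weight 8/675
  (X=0, Y=1, Z=0, W=0) weight 2/405
  (X=0, Y=1, Z=1, W=1) weight 1/810
  (X=0, Y=1, Z=2, W=0) weight 4/675
  (X=1, Y=0, Z=0, W=1) weight 2/135
  (X=1, Y=0, Z=1, W=0) weight 2/135
  … 16 more
Group by W:
  weight(W=0) = 52/225
  weight(W=1) = 113/450
Total weight = 52/225 + 113/450 = 217/450
P(W=0 | obs) = 52/225 / 217/450 = 104/217
P(W=1 | obs) = 113/450 / 217/450 = 113/217
argmax = 1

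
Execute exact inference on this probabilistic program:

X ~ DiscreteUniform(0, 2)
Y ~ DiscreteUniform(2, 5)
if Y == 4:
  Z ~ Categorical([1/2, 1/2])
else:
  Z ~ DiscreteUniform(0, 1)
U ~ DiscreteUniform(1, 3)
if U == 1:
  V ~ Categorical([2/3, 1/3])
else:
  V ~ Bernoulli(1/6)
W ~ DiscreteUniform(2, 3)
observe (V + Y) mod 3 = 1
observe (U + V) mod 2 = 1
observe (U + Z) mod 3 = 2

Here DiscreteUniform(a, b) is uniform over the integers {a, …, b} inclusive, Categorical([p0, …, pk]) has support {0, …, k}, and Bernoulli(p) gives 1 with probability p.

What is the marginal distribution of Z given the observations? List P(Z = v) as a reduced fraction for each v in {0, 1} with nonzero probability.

P(Z=0) = 1/5, P(Z=1) = 4/5

Enumerate traces; 12 have nonzero weight after conditioning:
  (X=0, Y=3, Z=0, U=2, V=1, W=2) weight 1/864
  (X=0, Y=3, Z=0, U=2, V=1, W=3) weight 1/864
  (X=0, Y=4, Z=1, U=1, V=0, W=2) weight 1/216
  (X=0, Y=4, Z=1, U=1, V=0, W=3) weight 1/216
  (X=1, Y=3, Z=0, U=2, V=1, W=2) weight 1/864
  (X=1, Y=3, Z=0, U=2, V=1, W=3) weight 1/864
  (X=1, Y=4, Z=1, U=1, V=0, W=2) weight 1/216
  (X=1, Y=4, Z=1, U=1, V=0, W=3) weight 1/216
  … 4 more
Group by Z:
  weight(Z=0) = 1/144
  weight(Z=1) = 1/36
Total weight = 1/144 + 1/36 = 5/144
P(Z=0 | obs) = 1/144 / 5/144 = 1/5
P(Z=1 | obs) = 1/36 / 5/144 = 4/5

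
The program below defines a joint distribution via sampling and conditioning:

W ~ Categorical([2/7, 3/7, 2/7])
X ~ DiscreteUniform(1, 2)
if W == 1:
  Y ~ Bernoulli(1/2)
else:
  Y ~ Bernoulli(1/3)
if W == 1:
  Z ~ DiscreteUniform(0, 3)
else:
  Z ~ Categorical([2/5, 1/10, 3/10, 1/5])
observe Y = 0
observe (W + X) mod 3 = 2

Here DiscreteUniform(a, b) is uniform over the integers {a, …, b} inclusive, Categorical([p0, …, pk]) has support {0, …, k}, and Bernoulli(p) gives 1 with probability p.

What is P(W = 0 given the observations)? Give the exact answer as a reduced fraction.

P(W = 0 | obs) = 8/17

Enumerate traces; 8 have nonzero weight after conditioning:
  (W=0, X=2, Y=0, Z=0) weight 4/105
  (W=0, X=2, Y=0, Z=1) weight 1/105
  (W=0, X=2, Y=0, Z=2) weight 1/35
  (W=0, X=2, Y=0, Z=3) weight 2/105
  (W=1, X=1, Y=0, Z=0) weight 3/112
  (W=1, X=1, Y=0, Z=1) weight 3/112
  (W=1, X=1, Y=0, Z=2) weight 3/112
  (W=1, X=1, Y=0, Z=3) weight 3/112
Group by W:
  weight(W=0) = 2/21
  weight(W=1) = 3/28
Total weight = 2/21 + 3/28 = 17/84
P(W=0 | obs) = 2/21 / 17/84 = 8/17
P(W=1 | obs) = 3/28 / 17/84 = 9/17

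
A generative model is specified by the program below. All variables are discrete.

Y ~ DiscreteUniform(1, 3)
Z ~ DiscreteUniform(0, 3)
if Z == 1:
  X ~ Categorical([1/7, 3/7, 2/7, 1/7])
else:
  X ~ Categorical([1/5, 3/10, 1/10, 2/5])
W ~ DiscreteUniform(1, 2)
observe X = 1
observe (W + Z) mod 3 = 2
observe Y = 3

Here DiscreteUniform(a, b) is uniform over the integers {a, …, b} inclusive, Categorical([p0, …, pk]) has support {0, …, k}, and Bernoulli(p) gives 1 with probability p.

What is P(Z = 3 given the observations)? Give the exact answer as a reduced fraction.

Enumerate traces; 3 have nonzero weight after conditioning:
  (Y=3, Z=0, X=1, W=2) weight 1/80
  (Y=3, Z=1, X=1, W=1) weight 1/56
  (Y=3, Z=3, X=1, W=2) weight 1/80
Group by Z:
  weight(Z=0) = 1/80
  weight(Z=1) = 1/56
  weight(Z=3) = 1/80
Total weight = 1/80 + 1/56 + 1/80 = 3/70
P(Z=0 | obs) = 1/80 / 3/70 = 7/24
P(Z=1 | obs) = 1/56 / 3/70 = 5/12
P(Z=3 | obs) = 1/80 / 3/70 = 7/24

P(Z = 3 | obs) = 7/24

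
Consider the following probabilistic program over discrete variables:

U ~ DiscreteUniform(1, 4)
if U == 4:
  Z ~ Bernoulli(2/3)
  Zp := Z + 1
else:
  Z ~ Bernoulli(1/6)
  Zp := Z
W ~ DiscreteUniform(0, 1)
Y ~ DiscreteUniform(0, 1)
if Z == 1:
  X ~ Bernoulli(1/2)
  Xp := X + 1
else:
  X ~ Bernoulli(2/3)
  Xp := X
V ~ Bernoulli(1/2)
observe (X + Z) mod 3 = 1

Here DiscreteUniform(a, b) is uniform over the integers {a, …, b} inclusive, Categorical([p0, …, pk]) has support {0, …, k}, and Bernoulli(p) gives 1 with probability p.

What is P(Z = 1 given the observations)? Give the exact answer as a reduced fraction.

P(Z = 1 | obs) = 21/89

Enumerate traces; 64 have nonzero weight after conditioning:
  (U=1, Z=0, W=0, Y=0, X=1, V=0) weight 5/288
  (U=1, Z=0, W=0, Y=0, X=1, V=1) weight 5/288
  (U=1, Z=0, W=0, Y=1, X=1, V=0) weight 5/288
  (U=1, Z=0, W=0, Y=1, X=1, V=1) weight 5/288
  (U=1, Z=0, W=1, Y=0, X=1, V=0) weight 5/288
  (U=1, Z=0, W=1, Y=0, X=1, V=1) weight 5/288
  (U=1, Z=0, W=1, Y=1, X=1, V=0) weight 5/288
  (U=1, Z=0, W=1, Y=1, X=1, V=1) weight 5/288
  (U=1, Z=1, W=0, Y=0, X=0, V=0) weight 1/384
  … 55 more
Group by Z:
  weight(Z=0) = 17/36
  weight(Z=1) = 7/48
Total weight = 17/36 + 7/48 = 89/144
P(Z=0 | obs) = 17/36 / 89/144 = 68/89
P(Z=1 | obs) = 7/48 / 89/144 = 21/89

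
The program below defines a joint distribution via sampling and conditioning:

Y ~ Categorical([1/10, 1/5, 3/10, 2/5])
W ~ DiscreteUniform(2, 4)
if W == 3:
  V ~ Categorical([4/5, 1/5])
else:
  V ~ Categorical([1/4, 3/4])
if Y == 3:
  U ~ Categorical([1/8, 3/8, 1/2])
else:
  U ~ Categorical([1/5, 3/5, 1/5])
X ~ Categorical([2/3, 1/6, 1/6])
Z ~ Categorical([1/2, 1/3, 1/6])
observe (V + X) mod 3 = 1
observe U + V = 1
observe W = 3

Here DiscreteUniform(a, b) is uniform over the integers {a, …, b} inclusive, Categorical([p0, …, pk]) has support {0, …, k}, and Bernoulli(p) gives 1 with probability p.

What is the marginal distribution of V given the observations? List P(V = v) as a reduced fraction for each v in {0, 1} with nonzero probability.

Enumerate traces; 24 have nonzero weight after conditioning:
  (Y=0, W=3, V=0, U=1, X=1, Z=0) weight 1/750
  (Y=0, W=3, V=0, U=1, X=1, Z=1) weight 1/1125
  (Y=0, W=3, V=0, U=1, X=1, Z=2) weight 1/2250
  (Y=0, W=3, V=1, U=0, X=0, Z=0) weight 1/2250
  (Y=0, W=3, V=1, U=0, X=0, Z=1) weight 1/3375
  (Y=0, W=3, V=1, U=0, X=0, Z=2) weight 1/6750
  (Y=1, W=3, V=0, U=1, X=1, Z=0) weight 1/375
  (Y=1, W=3, V=0, U=1, X=1, Z=1) weight 2/1125
  … 16 more
Group by V:
  weight(V=0) = 17/750
  weight(V=1) = 17/2250
Total weight = 17/750 + 17/2250 = 34/1125
P(V=0 | obs) = 17/750 / 34/1125 = 3/4
P(V=1 | obs) = 17/2250 / 34/1125 = 1/4

P(V=0) = 3/4, P(V=1) = 1/4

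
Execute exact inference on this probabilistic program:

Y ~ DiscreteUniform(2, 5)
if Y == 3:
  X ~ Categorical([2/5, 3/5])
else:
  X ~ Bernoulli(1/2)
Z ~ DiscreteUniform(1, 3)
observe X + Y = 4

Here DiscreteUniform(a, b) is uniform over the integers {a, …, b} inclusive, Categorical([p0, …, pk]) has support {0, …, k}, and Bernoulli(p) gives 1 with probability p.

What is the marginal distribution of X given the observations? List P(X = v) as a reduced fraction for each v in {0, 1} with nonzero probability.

Enumerate traces; 6 have nonzero weight after conditioning:
  (Y=3, X=1, Z=1) weight 1/20
  (Y=3, X=1, Z=2) weight 1/20
  (Y=3, X=1, Z=3) weight 1/20
  (Y=4, X=0, Z=1) weight 1/24
  (Y=4, X=0, Z=2) weight 1/24
  (Y=4, X=0, Z=3) weight 1/24
Group by X:
  weight(X=0) = 1/8
  weight(X=1) = 3/20
Total weight = 1/8 + 3/20 = 11/40
P(X=0 | obs) = 1/8 / 11/40 = 5/11
P(X=1 | obs) = 3/20 / 11/40 = 6/11

P(X=0) = 5/11, P(X=1) = 6/11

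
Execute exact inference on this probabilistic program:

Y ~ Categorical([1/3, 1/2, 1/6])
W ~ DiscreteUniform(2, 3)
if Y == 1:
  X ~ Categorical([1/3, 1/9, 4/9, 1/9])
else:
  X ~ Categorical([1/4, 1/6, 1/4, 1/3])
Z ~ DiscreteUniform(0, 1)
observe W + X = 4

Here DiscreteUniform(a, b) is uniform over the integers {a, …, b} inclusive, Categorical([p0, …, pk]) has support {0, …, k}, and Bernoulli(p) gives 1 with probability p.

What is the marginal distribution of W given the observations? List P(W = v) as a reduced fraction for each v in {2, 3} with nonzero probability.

Enumerate traces; 12 have nonzero weight after conditioning:
  (Y=0, W=2, X=2, Z=0) weight 1/48
  (Y=0, W=2, X=2, Z=1) weight 1/48
  (Y=0, W=3, X=1, Z=0) weight 1/72
  (Y=0, W=3, X=1, Z=1) weight 1/72
  (Y=1, W=2, X=2, Z=0) weight 1/18
  (Y=1, W=2, X=2, Z=1) weight 1/18
  (Y=1, W=3, X=1, Z=0) weight 1/72
  (Y=1, W=3, X=1, Z=1) weight 1/72
  … 4 more
Group by W:
  weight(W=2) = 25/144
  weight(W=3) = 5/72
Total weight = 25/144 + 5/72 = 35/144
P(W=2 | obs) = 25/144 / 35/144 = 5/7
P(W=3 | obs) = 5/72 / 35/144 = 2/7

P(W=2) = 5/7, P(W=3) = 2/7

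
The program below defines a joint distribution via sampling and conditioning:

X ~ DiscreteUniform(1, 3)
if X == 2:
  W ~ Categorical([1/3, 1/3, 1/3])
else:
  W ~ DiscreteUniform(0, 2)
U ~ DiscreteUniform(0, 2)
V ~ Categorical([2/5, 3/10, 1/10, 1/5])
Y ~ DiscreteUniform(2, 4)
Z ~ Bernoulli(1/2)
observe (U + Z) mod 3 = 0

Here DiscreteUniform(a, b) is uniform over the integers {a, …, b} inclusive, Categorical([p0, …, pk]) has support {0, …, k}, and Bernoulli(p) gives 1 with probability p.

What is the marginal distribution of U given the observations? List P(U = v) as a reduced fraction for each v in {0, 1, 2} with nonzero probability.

P(U=0) = 1/2, P(U=2) = 1/2

Enumerate traces; 216 have nonzero weight after conditioning:
  (X=1, W=0, U=0, V=0, Y=2, Z=0) weight 1/405
  (X=1, W=0, U=0, V=0, Y=3, Z=0) weight 1/405
  (X=1, W=0, U=0, V=0, Y=4, Z=0) weight 1/405
  (X=1, W=0, U=0, V=1, Y=2, Z=0) weight 1/540
  (X=1, W=0, U=0, V=1, Y=3, Z=0) weight 1/540
  (X=1, W=0, U=0, V=1, Y=4, Z=0) weight 1/540
  (X=1, W=0, U=0, V=2, Y=2, Z=0) weight 1/1620
  (X=1, W=0, U=0, V=2, Y=3, Z=0) weight 1/1620
  (X=1, W=0, U=2, V=0, Y=2, Z=1) weight 1/405
  … 207 more
Group by U:
  weight(U=0) = 1/6
  weight(U=2) = 1/6
Total weight = 1/6 + 1/6 = 1/3
P(U=0 | obs) = 1/6 / 1/3 = 1/2
P(U=2 | obs) = 1/6 / 1/3 = 1/2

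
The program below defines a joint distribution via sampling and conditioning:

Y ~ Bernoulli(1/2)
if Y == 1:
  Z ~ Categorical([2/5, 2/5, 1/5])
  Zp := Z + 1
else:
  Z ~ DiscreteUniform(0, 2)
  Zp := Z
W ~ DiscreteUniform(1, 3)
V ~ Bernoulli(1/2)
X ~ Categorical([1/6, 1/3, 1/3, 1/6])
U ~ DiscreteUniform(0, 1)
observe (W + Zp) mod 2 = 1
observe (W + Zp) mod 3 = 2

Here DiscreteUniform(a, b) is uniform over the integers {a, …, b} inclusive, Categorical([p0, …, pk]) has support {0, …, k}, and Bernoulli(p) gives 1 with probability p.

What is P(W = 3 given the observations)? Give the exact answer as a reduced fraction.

P(W = 3 | obs) = 11/14

Enumerate traces; 48 have nonzero weight after conditioning:
  (Y=0, Z=2, W=3, V=0, X=0, U=0) weight 1/432
  (Y=0, Z=2, W=3, V=0, X=0, U=1) weight 1/432
  (Y=0, Z=2, W=3, V=0, X=1, U=0) weight 1/216
  (Y=0, Z=2, W=3, V=0, X=1, U=1) weight 1/216
  (Y=0, Z=2, W=3, V=0, X=2, U=0) weight 1/216
  (Y=0, Z=2, W=3, V=0, X=2, U=1) weight 1/216
  (Y=0, Z=2, W=3, V=0, X=3, U=0) weight 1/432
  (Y=0, Z=2, W=3, V=0, X=3, U=1) weight 1/432
  (Y=1, Z=2, W=2, V=0, X=0, U=0) weight 1/720
  … 39 more
Group by W:
  weight(W=2) = 1/30
  weight(W=3) = 11/90
Total weight = 1/30 + 11/90 = 7/45
P(W=2 | obs) = 1/30 / 7/45 = 3/14
P(W=3 | obs) = 11/90 / 7/45 = 11/14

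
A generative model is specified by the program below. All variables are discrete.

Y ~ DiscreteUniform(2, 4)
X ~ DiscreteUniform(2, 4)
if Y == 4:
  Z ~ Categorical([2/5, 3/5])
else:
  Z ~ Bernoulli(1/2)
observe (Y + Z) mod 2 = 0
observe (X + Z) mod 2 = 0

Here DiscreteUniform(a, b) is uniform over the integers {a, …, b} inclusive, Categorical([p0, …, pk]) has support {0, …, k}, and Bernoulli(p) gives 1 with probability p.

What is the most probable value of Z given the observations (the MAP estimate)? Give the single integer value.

argmax_v P(Z = v | obs) = 0

Enumerate traces; 5 have nonzero weight after conditioning:
  (Y=2, X=2, Z=0) weight 1/18
  (Y=2, X=4, Z=0) weight 1/18
  (Y=3, X=3, Z=1) weight 1/18
  (Y=4, X=2, Z=0) weight 2/45
  (Y=4, X=4, Z=0) weight 2/45
Group by Z:
  weight(Z=0) = 1/5
  weight(Z=1) = 1/18
Total weight = 1/5 + 1/18 = 23/90
P(Z=0 | obs) = 1/5 / 23/90 = 18/23
P(Z=1 | obs) = 1/18 / 23/90 = 5/23
argmax = 0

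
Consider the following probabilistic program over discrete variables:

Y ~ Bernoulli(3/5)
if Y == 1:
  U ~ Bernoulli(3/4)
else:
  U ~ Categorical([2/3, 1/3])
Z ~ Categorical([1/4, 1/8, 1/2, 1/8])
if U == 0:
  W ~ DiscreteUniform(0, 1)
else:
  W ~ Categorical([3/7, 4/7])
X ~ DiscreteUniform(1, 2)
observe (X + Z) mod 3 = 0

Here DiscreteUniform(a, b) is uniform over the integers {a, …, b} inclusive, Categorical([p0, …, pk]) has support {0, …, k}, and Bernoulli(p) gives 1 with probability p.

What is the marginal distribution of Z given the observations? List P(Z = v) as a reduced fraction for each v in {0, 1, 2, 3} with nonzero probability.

P(Z=1) = 1/5, P(Z=2) = 4/5

Enumerate traces; 16 have nonzero weight after conditioning:
  (Y=0, U=0, Z=1, W=0, X=2) weight 1/120
  (Y=0, U=0, Z=1, W=1, X=2) weight 1/120
  (Y=0, U=0, Z=2, W=0, X=1) weight 1/30
  (Y=0, U=0, Z=2, W=1, X=1) weight 1/30
  (Y=0, U=1, Z=1, W=0, X=2) weight 1/280
  (Y=0, U=1, Z=1, W=1, X=2) weight 1/210
  (Y=0, U=1, Z=2, W=0, X=1) weight 1/70
  (Y=0, U=1, Z=2, W=1, X=1) weight 2/105
  … 8 more
Group by Z:
  weight(Z=1) = 1/16
  weight(Z=2) = 1/4
Total weight = 1/16 + 1/4 = 5/16
P(Z=1 | obs) = 1/16 / 5/16 = 1/5
P(Z=2 | obs) = 1/4 / 5/16 = 4/5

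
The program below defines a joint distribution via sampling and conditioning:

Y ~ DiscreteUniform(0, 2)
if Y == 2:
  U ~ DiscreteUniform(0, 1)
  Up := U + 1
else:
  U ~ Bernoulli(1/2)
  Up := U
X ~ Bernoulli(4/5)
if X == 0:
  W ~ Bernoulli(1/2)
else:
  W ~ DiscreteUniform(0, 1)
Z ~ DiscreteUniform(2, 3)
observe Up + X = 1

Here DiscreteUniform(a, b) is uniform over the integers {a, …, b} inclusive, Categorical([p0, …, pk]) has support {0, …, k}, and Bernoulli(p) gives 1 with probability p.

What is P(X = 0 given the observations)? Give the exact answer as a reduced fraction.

P(X = 0 | obs) = 3/11

Enumerate traces; 20 have nonzero weight after conditioning:
  (Y=0, U=0, X=1, W=0, Z=2) weight 1/30
  (Y=0, U=0, X=1, W=0, Z=3) weight 1/30
  (Y=0, U=0, X=1, W=1, Z=2) weight 1/30
  (Y=0, U=0, X=1, W=1, Z=3) weight 1/30
  (Y=0, U=1, X=0, W=0, Z=2) weight 1/120
  (Y=0, U=1, X=0, W=0, Z=3) weight 1/120
  (Y=0, U=1, X=0, W=1, Z=2) weight 1/120
  (Y=0, U=1, X=0, W=1, Z=3) weight 1/120
  … 12 more
Group by X:
  weight(X=0) = 1/10
  weight(X=1) = 4/15
Total weight = 1/10 + 4/15 = 11/30
P(X=0 | obs) = 1/10 / 11/30 = 3/11
P(X=1 | obs) = 4/15 / 11/30 = 8/11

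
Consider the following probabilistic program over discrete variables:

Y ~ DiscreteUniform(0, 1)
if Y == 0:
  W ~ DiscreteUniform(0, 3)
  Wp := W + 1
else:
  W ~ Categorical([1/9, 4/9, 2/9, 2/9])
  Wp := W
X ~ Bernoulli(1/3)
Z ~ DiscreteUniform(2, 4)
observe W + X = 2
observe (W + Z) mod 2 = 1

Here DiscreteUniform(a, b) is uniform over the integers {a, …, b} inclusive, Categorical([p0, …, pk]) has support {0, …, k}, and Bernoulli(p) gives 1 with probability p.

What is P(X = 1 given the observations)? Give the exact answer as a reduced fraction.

P(X = 1 | obs) = 25/42

Enumerate traces; 6 have nonzero weight after conditioning:
  (Y=0, W=1, X=1, Z=2) weight 1/72
  (Y=0, W=1, X=1, Z=4) weight 1/72
  (Y=0, W=2, X=0, Z=3) weight 1/36
  (Y=1, W=1, X=1, Z=2) weight 2/81
  (Y=1, W=1, X=1, Z=4) weight 2/81
  (Y=1, W=2, X=0, Z=3) weight 2/81
Group by X:
  weight(X=0) = 17/324
  weight(X=1) = 25/324
Total weight = 17/324 + 25/324 = 7/54
P(X=0 | obs) = 17/324 / 7/54 = 17/42
P(X=1 | obs) = 25/324 / 7/54 = 25/42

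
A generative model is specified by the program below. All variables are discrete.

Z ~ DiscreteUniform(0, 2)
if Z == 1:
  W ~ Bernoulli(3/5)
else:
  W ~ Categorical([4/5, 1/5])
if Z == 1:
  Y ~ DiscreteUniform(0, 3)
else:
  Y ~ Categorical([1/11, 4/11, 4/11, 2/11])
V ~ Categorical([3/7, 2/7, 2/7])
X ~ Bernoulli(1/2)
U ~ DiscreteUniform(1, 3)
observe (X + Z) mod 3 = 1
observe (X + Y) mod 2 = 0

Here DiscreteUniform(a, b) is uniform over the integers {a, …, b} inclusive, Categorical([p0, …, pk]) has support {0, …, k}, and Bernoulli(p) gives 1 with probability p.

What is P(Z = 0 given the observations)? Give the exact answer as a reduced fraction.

Enumerate traces; 72 have nonzero weight after conditioning:
  (Z=0, W=0, Y=1, V=0, X=1, U=1) weight 8/1155
  (Z=0, W=0, Y=1, V=0, X=1, U=2) weight 8/1155
  (Z=0, W=0, Y=1, V=0, X=1, U=3) weight 8/1155
  (Z=0, W=0, Y=1, V=1, X=1, U=1) weight 16/3465
  (Z=0, W=0, Y=1, V=1, X=1, U=2) weight 16/3465
  (Z=0, W=0, Y=1, V=1, X=1, U=3) weight 16/3465
  (Z=0, W=0, Y=1, V=2, X=1, U=1) weight 16/3465
  (Z=0, W=0, Y=1, V=2, X=1, U=2) weight 16/3465
  (Z=1, W=0, Y=0, V=0, X=0, U=1) weight 1/420
  … 63 more
Group by Z:
  weight(Z=0) = 1/11
  weight(Z=1) = 1/12
Total weight = 1/11 + 1/12 = 23/132
P(Z=0 | obs) = 1/11 / 23/132 = 12/23
P(Z=1 | obs) = 1/12 / 23/132 = 11/23

P(Z = 0 | obs) = 12/23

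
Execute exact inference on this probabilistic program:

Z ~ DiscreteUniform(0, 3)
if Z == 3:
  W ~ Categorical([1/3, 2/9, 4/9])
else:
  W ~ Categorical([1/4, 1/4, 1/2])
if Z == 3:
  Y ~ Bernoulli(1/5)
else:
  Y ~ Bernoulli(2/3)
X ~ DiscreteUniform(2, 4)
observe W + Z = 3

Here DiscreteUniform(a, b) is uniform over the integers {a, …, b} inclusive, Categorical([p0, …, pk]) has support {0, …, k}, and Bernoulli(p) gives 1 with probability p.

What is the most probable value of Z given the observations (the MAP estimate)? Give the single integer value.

argmax_v P(Z = v | obs) = 1

Enumerate traces; 18 have nonzero weight after conditioning:
  (Z=1, W=2, Y=0, X=2) weight 1/72
  (Z=1, W=2, Y=0, X=3) weight 1/72
  (Z=1, W=2, Y=0, X=4) weight 1/72
  (Z=1, W=2, Y=1, X=2) weight 1/36
  (Z=1, W=2, Y=1, X=3) weight 1/36
  (Z=1, W=2, Y=1, X=4) weight 1/36
  (Z=2, W=1, Y=0, X=2) weight 1/144
  (Z=2, W=1, Y=0, X=3) weight 1/144
  (Z=3, W=0, Y=0, X=2) weight 1/45
  … 9 more
Group by Z:
  weight(Z=1) = 1/8
  weight(Z=2) = 1/16
  weight(Z=3) = 1/12
Total weight = 1/8 + 1/16 + 1/12 = 13/48
P(Z=1 | obs) = 1/8 / 13/48 = 6/13
P(Z=2 | obs) = 1/16 / 13/48 = 3/13
P(Z=3 | obs) = 1/12 / 13/48 = 4/13
argmax = 1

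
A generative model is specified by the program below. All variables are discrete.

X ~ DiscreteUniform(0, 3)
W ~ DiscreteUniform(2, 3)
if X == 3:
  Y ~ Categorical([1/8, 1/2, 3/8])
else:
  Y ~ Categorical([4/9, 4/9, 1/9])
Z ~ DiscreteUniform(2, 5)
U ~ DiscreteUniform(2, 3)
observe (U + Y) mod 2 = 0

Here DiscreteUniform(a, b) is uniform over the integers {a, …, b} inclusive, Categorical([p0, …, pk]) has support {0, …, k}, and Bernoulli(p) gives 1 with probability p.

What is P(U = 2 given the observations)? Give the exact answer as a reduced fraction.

P(U = 2 | obs) = 13/24

Enumerate traces; 96 have nonzero weight after conditioning:
  (X=0, W=2, Y=0, Z=2, U=2) weight 1/144
  (X=0, W=2, Y=0, Z=3, U=2) weight 1/144
  (X=0, W=2, Y=0, Z=4, U=2) weight 1/144
  (X=0, W=2, Y=0, Z=5, U=2) weight 1/144
  (X=0, W=2, Y=1, Z=2, U=3) weight 1/144
  (X=0, W=2, Y=1, Z=3, U=3) weight 1/144
  (X=0, W=2, Y=1, Z=4, U=3) weight 1/144
  (X=0, W=2, Y=1, Z=5, U=3) weight 1/144
  … 88 more
Group by U:
  weight(U=2) = 13/48
  weight(U=3) = 11/48
Total weight = 13/48 + 11/48 = 1/2
P(U=2 | obs) = 13/48 / 1/2 = 13/24
P(U=3 | obs) = 11/48 / 1/2 = 11/24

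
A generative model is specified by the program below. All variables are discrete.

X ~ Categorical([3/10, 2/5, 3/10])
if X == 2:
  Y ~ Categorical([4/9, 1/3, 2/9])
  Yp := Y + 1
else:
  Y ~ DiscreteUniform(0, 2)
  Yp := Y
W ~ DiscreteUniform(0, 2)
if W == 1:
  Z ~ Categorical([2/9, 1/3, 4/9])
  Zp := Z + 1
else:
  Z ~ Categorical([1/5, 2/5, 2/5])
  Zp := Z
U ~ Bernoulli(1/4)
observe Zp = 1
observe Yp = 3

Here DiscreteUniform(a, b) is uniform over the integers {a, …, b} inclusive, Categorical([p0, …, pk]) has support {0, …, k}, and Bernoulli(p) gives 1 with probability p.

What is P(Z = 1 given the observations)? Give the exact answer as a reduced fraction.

Enumerate traces; 6 have nonzero weight after conditioning:
  (X=2, Y=2, W=0, Z=1, U=0) weight 1/150
  (X=2, Y=2, W=0, Z=1, U=1) weight 1/450
  (X=2, Y=2, W=1, Z=0, U=0) weight 1/270
  (X=2, Y=2, W=1, Z=0, U=1) weight 1/810
  (X=2, Y=2, W=2, Z=1, U=0) weight 1/150
  (X=2, Y=2, W=2, Z=1, U=1) weight 1/450
Group by Z:
  weight(Z=0) = 2/405
  weight(Z=1) = 4/225
Total weight = 2/405 + 4/225 = 46/2025
P(Z=0 | obs) = 2/405 / 46/2025 = 5/23
P(Z=1 | obs) = 4/225 / 46/2025 = 18/23

P(Z = 1 | obs) = 18/23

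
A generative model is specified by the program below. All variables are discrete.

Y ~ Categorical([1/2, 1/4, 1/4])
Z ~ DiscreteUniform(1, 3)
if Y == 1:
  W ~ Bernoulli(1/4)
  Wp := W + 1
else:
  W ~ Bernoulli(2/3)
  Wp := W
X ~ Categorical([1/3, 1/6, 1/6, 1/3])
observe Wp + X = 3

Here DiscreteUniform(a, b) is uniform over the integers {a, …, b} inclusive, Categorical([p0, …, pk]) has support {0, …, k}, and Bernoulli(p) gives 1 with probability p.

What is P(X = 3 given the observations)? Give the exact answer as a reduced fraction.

Enumerate traces; 18 have nonzero weight after conditioning:
  (Y=0, Z=1, W=0, X=3) weight 1/54
  (Y=0, Z=1, W=1, X=2) weight 1/54
  (Y=0, Z=2, W=0, X=3) weight 1/54
  (Y=0, Z=2, W=1, X=2) weight 1/54
  (Y=0, Z=3, W=0, X=3) weight 1/54
  (Y=0, Z=3, W=1, X=2) weight 1/54
  (Y=1, Z=1, W=0, X=2) weight 1/96
  (Y=1, Z=1, W=1, X=1) weight 1/288
  … 10 more
Group by X:
  weight(X=1) = 1/96
  weight(X=2) = 11/96
  weight(X=3) = 1/12
Total weight = 1/96 + 11/96 + 1/12 = 5/24
P(X=1 | obs) = 1/96 / 5/24 = 1/20
P(X=2 | obs) = 11/96 / 5/24 = 11/20
P(X=3 | obs) = 1/12 / 5/24 = 2/5

P(X = 3 | obs) = 2/5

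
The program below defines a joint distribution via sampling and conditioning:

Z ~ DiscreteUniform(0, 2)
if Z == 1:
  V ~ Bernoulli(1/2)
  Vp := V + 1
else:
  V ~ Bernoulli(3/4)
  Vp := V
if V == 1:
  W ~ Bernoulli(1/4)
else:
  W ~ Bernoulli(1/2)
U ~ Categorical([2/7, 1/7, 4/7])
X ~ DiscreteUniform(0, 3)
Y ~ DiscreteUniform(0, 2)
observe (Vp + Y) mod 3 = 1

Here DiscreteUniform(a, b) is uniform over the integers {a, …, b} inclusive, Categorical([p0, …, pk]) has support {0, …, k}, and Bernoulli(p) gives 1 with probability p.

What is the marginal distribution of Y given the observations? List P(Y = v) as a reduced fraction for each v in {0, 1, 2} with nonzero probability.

P(Y=0) = 2/3, P(Y=1) = 1/6, P(Y=2) = 1/6

Enumerate traces; 144 have nonzero weight after conditioning:
  (Z=0, V=0, W=0, U=0, X=0, Y=1) weight 1/1008
  (Z=0, V=0, W=0, U=0, X=1, Y=1) weight 1/1008
  (Z=0, V=0, W=0, U=0, X=2, Y=1) weight 1/1008
  (Z=0, V=0, W=0, U=0, X=3, Y=1) weight 1/1008
  (Z=0, V=0, W=0, U=1, X=0, Y=1) weight 1/2016
  (Z=0, V=0, W=0, U=1, X=1, Y=1) weight 1/2016
  (Z=0, V=0, W=0, U=1, X=2, Y=1) weight 1/2016
  (Z=0, V=0, W=0, U=1, X=3, Y=1) weight 1/2016
  (Z=0, V=1, W=0, U=0, X=0, Y=0) weight 1/224
  (Z=1, V=1, W=0, U=0, X=0, Y=2) weight 1/336
  … 134 more
Group by Y:
  weight(Y=0) = 2/9
  weight(Y=1) = 1/18
  weight(Y=2) = 1/18
Total weight = 2/9 + 1/18 + 1/18 = 1/3
P(Y=0 | obs) = 2/9 / 1/3 = 2/3
P(Y=1 | obs) = 1/18 / 1/3 = 1/6
P(Y=2 | obs) = 1/18 / 1/3 = 1/6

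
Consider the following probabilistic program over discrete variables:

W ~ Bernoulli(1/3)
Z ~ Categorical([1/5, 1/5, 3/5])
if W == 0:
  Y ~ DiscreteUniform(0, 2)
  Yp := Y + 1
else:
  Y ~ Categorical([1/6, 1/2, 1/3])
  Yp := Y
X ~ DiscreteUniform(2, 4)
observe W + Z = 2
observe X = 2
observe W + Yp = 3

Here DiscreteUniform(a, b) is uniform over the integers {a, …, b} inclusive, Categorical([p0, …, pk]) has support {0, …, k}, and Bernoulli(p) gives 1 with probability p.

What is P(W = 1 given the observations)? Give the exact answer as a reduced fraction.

Enumerate traces; 2 have nonzero weight after conditioning:
  (W=0, Z=2, Y=2, X=2) weight 2/45
  (W=1, Z=1, Y=2, X=2) weight 1/135
Group by W:
  weight(W=0) = 2/45
  weight(W=1) = 1/135
Total weight = 2/45 + 1/135 = 7/135
P(W=0 | obs) = 2/45 / 7/135 = 6/7
P(W=1 | obs) = 1/135 / 7/135 = 1/7

P(W = 1 | obs) = 1/7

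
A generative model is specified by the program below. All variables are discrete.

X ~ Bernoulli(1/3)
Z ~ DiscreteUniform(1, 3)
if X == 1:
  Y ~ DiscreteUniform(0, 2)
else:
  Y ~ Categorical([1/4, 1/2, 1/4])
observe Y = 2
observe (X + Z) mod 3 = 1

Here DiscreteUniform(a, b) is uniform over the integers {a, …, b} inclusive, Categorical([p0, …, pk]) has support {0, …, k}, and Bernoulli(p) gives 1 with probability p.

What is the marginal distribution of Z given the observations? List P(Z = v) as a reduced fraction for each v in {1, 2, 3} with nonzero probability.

Enumerate traces; 2 have nonzero weight after conditioning:
  (X=0, Z=1, Y=2) weight 1/18
  (X=1, Z=3, Y=2) weight 1/27
Group by Z:
  weight(Z=1) = 1/18
  weight(Z=3) = 1/27
Total weight = 1/18 + 1/27 = 5/54
P(Z=1 | obs) = 1/18 / 5/54 = 3/5
P(Z=3 | obs) = 1/27 / 5/54 = 2/5

P(Z=1) = 3/5, P(Z=3) = 2/5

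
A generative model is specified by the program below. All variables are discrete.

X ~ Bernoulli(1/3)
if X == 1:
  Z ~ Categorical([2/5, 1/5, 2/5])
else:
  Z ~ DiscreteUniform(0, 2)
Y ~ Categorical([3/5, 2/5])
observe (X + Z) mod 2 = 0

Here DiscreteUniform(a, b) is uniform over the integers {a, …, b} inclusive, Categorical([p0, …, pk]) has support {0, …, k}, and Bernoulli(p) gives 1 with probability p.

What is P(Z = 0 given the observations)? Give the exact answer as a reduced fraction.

Enumerate traces; 6 have nonzero weight after conditioning:
  (X=0, Z=0, Y=0) weight 2/15
  (X=0, Z=0, Y=1) weight 4/45
  (X=0, Z=2, Y=0) weight 2/15
  (X=0, Z=2, Y=1) weight 4/45
  (X=1, Z=1, Y=0) weight 1/25
  (X=1, Z=1, Y=1) weight 2/75
Group by Z:
  weight(Z=0) = 2/9
  weight(Z=1) = 1/15
  weight(Z=2) = 2/9
Total weight = 2/9 + 1/15 + 2/9 = 23/45
P(Z=0 | obs) = 2/9 / 23/45 = 10/23
P(Z=1 | obs) = 1/15 / 23/45 = 3/23
P(Z=2 | obs) = 2/9 / 23/45 = 10/23

P(Z = 0 | obs) = 10/23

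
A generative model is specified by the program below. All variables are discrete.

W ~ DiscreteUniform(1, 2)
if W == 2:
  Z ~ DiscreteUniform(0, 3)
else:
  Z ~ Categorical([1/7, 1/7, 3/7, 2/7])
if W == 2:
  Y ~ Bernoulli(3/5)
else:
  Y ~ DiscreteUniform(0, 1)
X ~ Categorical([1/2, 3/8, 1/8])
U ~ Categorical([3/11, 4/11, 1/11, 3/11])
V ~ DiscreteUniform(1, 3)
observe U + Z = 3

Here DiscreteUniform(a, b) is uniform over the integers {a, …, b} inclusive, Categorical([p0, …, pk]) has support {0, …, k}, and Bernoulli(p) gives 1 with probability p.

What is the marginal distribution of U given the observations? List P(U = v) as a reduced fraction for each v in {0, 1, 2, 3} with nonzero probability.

P(U=0) = 3/11, P(U=1) = 76/165, P(U=2) = 1/15, P(U=3) = 1/5

Enumerate traces; 144 have nonzero weight after conditioning:
  (W=1, Z=0, Y=0, X=0, U=3, V=1) weight 1/616
  (W=1, Z=0, Y=0, X=0, U=3, V=2) weight 1/616
  (W=1, Z=0, Y=0, X=0, U=3, V=3) weight 1/616
  (W=1, Z=0, Y=0, X=1, U=3, V=1) weight 3/2464
  (W=1, Z=0, Y=0, X=1, U=3, V=2) weight 3/2464
  (W=1, Z=0, Y=0, X=1, U=3, V=3) weight 3/2464
  (W=1, Z=0, Y=0, X=2, U=3, V=1) weight 1/2464
  (W=1, Z=0, Y=0, X=2, U=3, V=2) weight 1/2464
  (W=1, Z=1, Y=0, X=0, U=2, V=1) weight 1/1848
  (W=1, Z=2, Y=0, X=0, U=1, V=1) weight 1/154
  … 134 more
Group by U:
  weight(U=0) = 45/616
  weight(U=1) = 19/154
  weight(U=2) = 1/56
  weight(U=3) = 3/56
Total weight = 45/616 + 19/154 + 1/56 + 3/56 = 15/56
P(U=0 | obs) = 45/616 / 15/56 = 3/11
P(U=1 | obs) = 19/154 / 15/56 = 76/165
P(U=2 | obs) = 1/56 / 15/56 = 1/15
P(U=3 | obs) = 3/56 / 15/56 = 1/5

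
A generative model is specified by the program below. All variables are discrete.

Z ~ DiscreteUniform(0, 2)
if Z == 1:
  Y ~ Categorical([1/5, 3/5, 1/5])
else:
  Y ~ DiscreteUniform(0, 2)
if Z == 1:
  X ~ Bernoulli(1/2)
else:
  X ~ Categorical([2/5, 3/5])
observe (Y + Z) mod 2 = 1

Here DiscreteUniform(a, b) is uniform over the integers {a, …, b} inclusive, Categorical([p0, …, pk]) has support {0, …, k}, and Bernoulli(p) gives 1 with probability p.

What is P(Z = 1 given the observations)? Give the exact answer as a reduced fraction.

P(Z = 1 | obs) = 3/8

Enumerate traces; 8 have nonzero weight after conditioning:
  (Z=0, Y=1, X=0) weight 2/45
  (Z=0, Y=1, X=1) weight 1/15
  (Z=1, Y=0, X=0) weight 1/30
  (Z=1, Y=0, X=1) weight 1/30
  (Z=1, Y=2, X=0) weight 1/30
  (Z=1, Y=2, X=1) weight 1/30
  (Z=2, Y=1, X=0) weight 2/45
  (Z=2, Y=1, X=1) weight 1/15
Group by Z:
  weight(Z=0) = 1/9
  weight(Z=1) = 2/15
  weight(Z=2) = 1/9
Total weight = 1/9 + 2/15 + 1/9 = 16/45
P(Z=0 | obs) = 1/9 / 16/45 = 5/16
P(Z=1 | obs) = 2/15 / 16/45 = 3/8
P(Z=2 | obs) = 1/9 / 16/45 = 5/16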